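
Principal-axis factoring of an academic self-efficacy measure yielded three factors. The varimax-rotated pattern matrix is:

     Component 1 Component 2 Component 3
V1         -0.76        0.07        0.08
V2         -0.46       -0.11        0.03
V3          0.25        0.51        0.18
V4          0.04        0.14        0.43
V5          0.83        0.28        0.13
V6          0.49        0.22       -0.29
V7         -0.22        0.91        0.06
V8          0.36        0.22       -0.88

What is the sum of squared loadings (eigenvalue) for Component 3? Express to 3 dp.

SS loadings for Component 3 = 0.08² + 0.03² + 0.18² + 0.43² + 0.13² + (-0.29)² + 0.06² + (-0.88)² = 0.0064 + 0.0009 + 0.0324 + 0.1849 + 0.0169 + 0.0841 + 0.0036 + 0.7744 = 1.1036

1.104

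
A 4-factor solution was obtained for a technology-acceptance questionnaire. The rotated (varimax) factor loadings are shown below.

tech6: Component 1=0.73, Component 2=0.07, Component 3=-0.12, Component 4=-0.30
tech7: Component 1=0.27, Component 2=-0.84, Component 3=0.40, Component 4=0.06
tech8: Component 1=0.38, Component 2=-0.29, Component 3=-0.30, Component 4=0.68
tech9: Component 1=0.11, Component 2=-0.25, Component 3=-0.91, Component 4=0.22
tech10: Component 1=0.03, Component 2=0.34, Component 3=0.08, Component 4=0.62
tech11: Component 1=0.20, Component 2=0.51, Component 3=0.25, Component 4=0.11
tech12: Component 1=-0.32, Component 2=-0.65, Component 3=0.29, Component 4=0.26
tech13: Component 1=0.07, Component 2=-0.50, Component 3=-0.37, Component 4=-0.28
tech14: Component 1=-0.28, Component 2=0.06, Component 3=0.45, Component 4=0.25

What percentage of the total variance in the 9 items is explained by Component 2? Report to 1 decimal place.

SS loadings for Component 2 = 0.07² + (-0.84)² + (-0.29)² + (-0.25)² + 0.34² + 0.51² + (-0.65)² + (-0.50)² + 0.06² = 1.9089
With 9 standardized items, total variance = 9. Proportion = 1.9089/9 = 0.2121 → 21.21%.

21.2%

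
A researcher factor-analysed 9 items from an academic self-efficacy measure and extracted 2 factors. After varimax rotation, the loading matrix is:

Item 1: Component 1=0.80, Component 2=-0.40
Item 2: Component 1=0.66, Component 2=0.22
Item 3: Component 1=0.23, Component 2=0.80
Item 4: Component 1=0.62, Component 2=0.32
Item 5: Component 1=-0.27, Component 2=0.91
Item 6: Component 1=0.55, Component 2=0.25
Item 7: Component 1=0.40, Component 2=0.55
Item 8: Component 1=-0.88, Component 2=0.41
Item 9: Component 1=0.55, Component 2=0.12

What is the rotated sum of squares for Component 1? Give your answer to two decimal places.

SS loadings for Component 1 = 0.80² + 0.66² + 0.23² + 0.62² + (-0.27)² + 0.55² + 0.40² + (-0.88)² + 0.55² = 0.6400 + 0.4356 + 0.0529 + 0.3844 + 0.0729 + 0.3025 + 0.1600 + 0.7744 + 0.3025 = 3.1252

3.13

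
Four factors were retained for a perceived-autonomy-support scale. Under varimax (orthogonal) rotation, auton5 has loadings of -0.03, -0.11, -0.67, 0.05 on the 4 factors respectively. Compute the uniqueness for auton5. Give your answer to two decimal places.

0.54

h² = (-0.03)² + (-0.11)² + (-0.67)² + 0.05² = 0.0009 + 0.0121 + 0.4489 + 0.0025 = 0.4644
Uniqueness u² = 1 − h² = 1 − 0.4644 = 0.5356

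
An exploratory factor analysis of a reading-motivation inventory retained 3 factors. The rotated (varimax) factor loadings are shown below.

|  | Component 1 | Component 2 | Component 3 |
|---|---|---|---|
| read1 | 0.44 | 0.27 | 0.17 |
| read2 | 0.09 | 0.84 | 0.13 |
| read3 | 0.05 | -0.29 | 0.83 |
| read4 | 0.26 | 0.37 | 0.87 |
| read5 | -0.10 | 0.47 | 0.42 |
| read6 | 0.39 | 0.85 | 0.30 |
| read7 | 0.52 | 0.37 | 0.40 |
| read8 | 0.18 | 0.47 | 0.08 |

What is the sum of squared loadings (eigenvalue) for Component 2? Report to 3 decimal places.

2.301

SS loadings for Component 2 = 0.27² + 0.84² + (-0.29)² + 0.37² + 0.47² + 0.85² + 0.37² + 0.47² = 0.0729 + 0.7056 + 0.0841 + 0.1369 + 0.2209 + 0.7225 + 0.1369 + 0.2209 = 2.3007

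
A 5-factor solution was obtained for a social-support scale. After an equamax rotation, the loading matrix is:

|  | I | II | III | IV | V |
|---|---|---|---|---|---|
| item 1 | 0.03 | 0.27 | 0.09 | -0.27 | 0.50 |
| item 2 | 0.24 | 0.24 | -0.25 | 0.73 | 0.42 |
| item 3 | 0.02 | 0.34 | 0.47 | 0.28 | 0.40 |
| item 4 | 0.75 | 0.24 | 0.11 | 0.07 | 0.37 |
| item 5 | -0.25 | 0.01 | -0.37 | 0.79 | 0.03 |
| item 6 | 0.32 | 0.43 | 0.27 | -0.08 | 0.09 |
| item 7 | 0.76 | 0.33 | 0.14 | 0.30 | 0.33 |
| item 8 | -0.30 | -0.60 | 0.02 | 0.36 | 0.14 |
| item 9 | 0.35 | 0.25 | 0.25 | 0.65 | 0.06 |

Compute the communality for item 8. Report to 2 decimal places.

h² = (-0.30)² + (-0.60)² + 0.02² + 0.36² + 0.14² = 0.0900 + 0.3600 + 0.0004 + 0.1296 + 0.0196 = 0.5996

0.60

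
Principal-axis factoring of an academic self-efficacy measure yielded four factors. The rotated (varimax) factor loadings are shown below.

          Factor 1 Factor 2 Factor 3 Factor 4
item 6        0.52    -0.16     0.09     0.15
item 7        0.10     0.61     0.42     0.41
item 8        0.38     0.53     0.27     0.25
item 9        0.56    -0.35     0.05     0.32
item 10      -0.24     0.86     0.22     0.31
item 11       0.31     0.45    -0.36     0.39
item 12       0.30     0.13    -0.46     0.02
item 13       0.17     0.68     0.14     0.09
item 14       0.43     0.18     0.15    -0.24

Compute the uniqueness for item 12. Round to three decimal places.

h² = 0.30² + 0.13² + (-0.46)² + 0.02² = 0.0900 + 0.0169 + 0.2116 + 0.0004 = 0.3189
Uniqueness u² = 1 − h² = 1 − 0.3189 = 0.6811

0.681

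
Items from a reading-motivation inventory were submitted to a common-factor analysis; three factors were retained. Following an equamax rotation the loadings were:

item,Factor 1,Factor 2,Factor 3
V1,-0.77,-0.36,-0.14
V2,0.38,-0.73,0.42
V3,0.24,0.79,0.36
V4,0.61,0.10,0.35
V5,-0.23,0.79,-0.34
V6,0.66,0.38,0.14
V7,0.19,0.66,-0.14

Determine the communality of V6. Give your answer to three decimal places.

0.600

h² = 0.66² + 0.38² + 0.14² = 0.4356 + 0.1444 + 0.0196 = 0.5996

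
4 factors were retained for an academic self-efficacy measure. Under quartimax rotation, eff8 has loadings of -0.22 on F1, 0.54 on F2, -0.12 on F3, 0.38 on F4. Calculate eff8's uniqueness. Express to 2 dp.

0.50

h² = (-0.22)² + 0.54² + (-0.12)² + 0.38² = 0.0484 + 0.2916 + 0.0144 + 0.1444 = 0.4988
Uniqueness u² = 1 − h² = 1 − 0.4988 = 0.5012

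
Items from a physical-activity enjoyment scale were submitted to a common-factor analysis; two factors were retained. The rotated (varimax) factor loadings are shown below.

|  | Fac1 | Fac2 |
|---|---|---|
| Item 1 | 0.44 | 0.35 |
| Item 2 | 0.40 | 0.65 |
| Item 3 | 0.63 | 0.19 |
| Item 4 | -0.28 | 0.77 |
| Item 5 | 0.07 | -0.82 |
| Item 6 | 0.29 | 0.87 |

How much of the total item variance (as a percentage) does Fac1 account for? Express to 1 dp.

15.3%

SS loadings for Fac1 = 0.44² + 0.40² + 0.63² + (-0.28)² + 0.07² + 0.29² = 0.9179
With 6 standardized items, total variance = 6. Proportion = 0.9179/6 = 0.1530 → 15.30%.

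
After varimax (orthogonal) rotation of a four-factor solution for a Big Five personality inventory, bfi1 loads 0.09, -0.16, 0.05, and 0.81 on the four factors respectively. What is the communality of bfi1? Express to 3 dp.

0.692

h² = 0.09² + (-0.16)² + 0.05² + 0.81² = 0.0081 + 0.0256 + 0.0025 + 0.6561 = 0.6923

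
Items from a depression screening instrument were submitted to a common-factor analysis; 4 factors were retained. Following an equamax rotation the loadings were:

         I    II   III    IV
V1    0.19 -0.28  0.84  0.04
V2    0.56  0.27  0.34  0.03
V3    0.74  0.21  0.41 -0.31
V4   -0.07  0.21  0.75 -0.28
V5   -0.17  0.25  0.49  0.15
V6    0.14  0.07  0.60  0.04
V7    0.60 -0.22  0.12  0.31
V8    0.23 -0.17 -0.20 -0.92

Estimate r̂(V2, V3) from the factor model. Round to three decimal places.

0.601

r̂ = Σ λ_i·λ_j across factors = (0.56)(0.74) + (0.27)(0.21) + (0.34)(0.41) + (0.03)(-0.31)
  = +0.4144 +0.0567 +0.1394 -0.0093 = 0.6012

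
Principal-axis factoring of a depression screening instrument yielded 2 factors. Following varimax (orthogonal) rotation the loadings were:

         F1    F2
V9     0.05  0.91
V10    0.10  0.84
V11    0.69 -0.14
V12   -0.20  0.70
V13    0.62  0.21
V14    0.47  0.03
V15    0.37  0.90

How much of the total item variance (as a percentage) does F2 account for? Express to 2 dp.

SS loadings for F2 = 0.91² + 0.84² + (-0.14)² + 0.70² + 0.21² + 0.03² + 0.90² = 2.8983
With 7 standardized items, total variance = 7. Proportion = 2.8983/7 = 0.4140 → 41.40%.

41.40%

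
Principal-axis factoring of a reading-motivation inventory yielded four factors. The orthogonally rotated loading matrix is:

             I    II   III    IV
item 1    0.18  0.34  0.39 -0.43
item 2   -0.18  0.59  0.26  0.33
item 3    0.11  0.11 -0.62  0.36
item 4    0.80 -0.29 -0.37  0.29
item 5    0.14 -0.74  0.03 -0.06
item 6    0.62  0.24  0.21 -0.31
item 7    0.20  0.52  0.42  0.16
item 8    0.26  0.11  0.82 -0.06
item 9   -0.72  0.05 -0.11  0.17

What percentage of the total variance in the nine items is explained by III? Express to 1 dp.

18.3%

SS loadings for III = 0.39² + 0.26² + (-0.62)² + (-0.37)² + 0.03² + 0.21² + 0.42² + 0.82² + (-0.11)² = 1.6469
With 9 standardized items, total variance = 9. Proportion = 1.6469/9 = 0.1830 → 18.30%.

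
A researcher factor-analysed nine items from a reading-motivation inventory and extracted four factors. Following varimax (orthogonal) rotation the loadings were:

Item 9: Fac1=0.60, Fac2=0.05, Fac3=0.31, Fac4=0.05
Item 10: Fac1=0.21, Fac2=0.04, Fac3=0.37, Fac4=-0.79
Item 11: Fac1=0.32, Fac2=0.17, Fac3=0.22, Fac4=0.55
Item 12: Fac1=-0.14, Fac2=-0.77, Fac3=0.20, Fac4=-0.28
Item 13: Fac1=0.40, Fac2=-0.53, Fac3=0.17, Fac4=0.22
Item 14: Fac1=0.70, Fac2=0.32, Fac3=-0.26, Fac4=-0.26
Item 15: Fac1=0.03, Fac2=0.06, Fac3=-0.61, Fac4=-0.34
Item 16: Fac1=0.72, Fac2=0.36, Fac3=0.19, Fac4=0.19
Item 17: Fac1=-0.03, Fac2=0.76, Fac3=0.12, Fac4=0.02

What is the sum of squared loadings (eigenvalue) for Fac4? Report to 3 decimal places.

SS loadings for Fac4 = 0.05² + (-0.79)² + 0.55² + (-0.28)² + 0.22² + (-0.26)² + (-0.34)² + 0.19² + 0.02² = 0.0025 + 0.6241 + 0.3025 + 0.0784 + 0.0484 + 0.0676 + 0.1156 + 0.0361 + 0.0004 = 1.2756

1.276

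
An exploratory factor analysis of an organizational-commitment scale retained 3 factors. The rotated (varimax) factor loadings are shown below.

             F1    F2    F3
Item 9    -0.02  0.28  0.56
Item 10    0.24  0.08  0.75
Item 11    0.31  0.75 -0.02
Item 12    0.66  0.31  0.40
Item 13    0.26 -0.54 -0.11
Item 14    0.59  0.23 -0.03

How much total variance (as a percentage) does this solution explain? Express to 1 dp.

SS loadings by factor: 1.0054, 1.0879, 1.0495; total = 3.1428.
Total variance with 6 standardized items is 6, so the solution explains 3.1428/6 = 0.5238 = 52.38%.

52.4%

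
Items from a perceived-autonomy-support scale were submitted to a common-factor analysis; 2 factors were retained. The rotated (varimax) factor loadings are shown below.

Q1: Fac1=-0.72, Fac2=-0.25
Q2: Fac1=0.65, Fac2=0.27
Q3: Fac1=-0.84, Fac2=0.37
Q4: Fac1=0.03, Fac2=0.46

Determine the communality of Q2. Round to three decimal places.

h² = 0.65² + 0.27² = 0.4225 + 0.0729 = 0.4954

0.495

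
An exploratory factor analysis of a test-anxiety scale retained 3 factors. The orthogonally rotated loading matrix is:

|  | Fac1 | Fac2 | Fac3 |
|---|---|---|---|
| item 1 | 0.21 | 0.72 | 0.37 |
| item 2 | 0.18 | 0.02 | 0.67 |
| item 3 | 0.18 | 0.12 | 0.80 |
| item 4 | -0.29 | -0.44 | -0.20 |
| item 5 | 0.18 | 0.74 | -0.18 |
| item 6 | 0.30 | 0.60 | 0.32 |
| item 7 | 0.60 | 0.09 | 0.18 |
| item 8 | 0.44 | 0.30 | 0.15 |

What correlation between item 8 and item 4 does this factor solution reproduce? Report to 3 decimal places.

-0.290

r̂ = Σ λ_i·λ_j across factors = (0.44)(-0.29) + (0.30)(-0.44) + (0.15)(-0.20)
  = -0.1276 -0.1320 -0.0300 = -0.2896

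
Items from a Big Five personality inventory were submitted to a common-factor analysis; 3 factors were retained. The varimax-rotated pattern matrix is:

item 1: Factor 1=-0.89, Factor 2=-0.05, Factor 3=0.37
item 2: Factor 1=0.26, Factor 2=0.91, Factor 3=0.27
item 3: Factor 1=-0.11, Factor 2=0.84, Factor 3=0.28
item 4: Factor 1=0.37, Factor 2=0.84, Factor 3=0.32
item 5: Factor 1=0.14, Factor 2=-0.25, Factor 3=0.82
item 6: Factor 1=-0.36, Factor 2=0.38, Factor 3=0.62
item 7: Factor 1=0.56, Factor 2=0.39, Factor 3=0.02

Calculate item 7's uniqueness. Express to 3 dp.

h² = 0.56² + 0.39² + 0.02² = 0.3136 + 0.1521 + 0.0004 = 0.4661
Uniqueness u² = 1 − h² = 1 − 0.4661 = 0.5339

0.534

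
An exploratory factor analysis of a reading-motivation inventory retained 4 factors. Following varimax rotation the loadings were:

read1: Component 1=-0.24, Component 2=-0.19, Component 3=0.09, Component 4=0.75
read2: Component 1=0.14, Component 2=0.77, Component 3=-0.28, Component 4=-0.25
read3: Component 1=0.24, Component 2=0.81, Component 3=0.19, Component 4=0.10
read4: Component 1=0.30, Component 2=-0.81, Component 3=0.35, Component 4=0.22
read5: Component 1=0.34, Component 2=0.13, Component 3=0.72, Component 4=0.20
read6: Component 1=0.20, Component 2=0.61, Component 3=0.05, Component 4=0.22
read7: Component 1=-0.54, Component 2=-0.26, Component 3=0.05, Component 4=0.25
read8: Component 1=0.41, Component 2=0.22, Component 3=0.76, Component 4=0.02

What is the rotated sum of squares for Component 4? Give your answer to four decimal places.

0.8347

SS loadings for Component 4 = 0.75² + (-0.25)² + 0.10² + 0.22² + 0.20² + 0.22² + 0.25² + 0.02² = 0.5625 + 0.0625 + 0.0100 + 0.0484 + 0.0400 + 0.0484 + 0.0625 + 0.0004 = 0.8347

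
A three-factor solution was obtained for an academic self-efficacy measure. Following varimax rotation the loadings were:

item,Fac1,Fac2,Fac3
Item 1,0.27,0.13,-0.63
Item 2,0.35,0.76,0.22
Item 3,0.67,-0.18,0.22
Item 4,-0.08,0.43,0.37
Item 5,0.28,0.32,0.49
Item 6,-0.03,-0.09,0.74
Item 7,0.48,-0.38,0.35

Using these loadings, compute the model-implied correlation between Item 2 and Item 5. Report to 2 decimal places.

0.45

r̂ = Σ λ_i·λ_j across factors = (0.35)(0.28) + (0.76)(0.32) + (0.22)(0.49)
  = +0.0980 +0.2432 +0.1078 = 0.4490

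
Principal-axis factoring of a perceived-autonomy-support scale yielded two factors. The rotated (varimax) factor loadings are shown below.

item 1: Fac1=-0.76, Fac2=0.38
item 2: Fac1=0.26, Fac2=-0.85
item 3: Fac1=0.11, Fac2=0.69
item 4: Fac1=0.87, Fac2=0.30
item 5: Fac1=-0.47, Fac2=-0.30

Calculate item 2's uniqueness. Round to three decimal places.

h² = 0.26² + (-0.85)² = 0.0676 + 0.7225 = 0.7901
Uniqueness u² = 1 − h² = 1 − 0.7901 = 0.2099

0.210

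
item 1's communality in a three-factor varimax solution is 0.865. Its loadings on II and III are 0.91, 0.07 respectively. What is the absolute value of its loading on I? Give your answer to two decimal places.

Under orthogonal rotation h² = Σλ², so λ_I² = h² − (0.8330) = 0.865 − 0.8330 = 0.0320.
|λ| = √0.0320 = 0.1789.

0.18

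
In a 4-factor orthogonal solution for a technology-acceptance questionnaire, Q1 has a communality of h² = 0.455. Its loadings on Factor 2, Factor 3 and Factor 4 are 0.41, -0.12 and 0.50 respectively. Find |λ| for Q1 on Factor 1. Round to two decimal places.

Under orthogonal rotation h² = Σλ², so λ_Factor 1² = h² − (0.4325) = 0.455 − 0.4325 = 0.0225.
|λ| = √0.0225 = 0.1500.

0.15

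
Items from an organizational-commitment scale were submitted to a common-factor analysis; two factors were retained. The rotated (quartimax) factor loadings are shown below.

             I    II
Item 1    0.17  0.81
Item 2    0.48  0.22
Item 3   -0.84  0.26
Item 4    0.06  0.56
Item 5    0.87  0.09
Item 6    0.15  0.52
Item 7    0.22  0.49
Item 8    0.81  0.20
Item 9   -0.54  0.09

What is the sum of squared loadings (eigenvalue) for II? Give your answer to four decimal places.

1.6524

SS loadings for II = 0.81² + 0.22² + 0.26² + 0.56² + 0.09² + 0.52² + 0.49² + 0.20² + 0.09² = 0.6561 + 0.0484 + 0.0676 + 0.3136 + 0.0081 + 0.2704 + 0.2401 + 0.0400 + 0.0081 = 1.6524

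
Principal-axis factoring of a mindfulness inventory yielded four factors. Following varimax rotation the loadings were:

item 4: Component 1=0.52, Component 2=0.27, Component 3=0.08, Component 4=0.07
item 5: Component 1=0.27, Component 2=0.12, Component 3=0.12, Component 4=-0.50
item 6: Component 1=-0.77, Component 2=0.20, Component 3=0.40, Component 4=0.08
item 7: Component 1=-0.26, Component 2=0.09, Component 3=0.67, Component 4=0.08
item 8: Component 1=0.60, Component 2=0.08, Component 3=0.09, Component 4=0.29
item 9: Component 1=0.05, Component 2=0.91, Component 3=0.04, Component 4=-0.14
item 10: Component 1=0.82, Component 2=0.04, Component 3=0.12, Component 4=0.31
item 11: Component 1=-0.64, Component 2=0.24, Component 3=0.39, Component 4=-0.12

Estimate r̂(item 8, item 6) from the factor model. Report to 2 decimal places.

-0.39

r̂ = Σ λ_i·λ_j across factors = (0.60)(-0.77) + (0.08)(0.20) + (0.09)(0.40) + (0.29)(0.08)
  = -0.4620 +0.0160 +0.0360 +0.0232 = -0.3868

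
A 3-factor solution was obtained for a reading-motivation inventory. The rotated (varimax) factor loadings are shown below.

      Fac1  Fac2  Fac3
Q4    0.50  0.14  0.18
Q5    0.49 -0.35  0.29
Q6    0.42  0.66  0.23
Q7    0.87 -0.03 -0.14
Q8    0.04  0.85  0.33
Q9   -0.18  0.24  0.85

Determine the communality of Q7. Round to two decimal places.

0.78

h² = 0.87² + (-0.03)² + (-0.14)² = 0.7569 + 0.0009 + 0.0196 = 0.7774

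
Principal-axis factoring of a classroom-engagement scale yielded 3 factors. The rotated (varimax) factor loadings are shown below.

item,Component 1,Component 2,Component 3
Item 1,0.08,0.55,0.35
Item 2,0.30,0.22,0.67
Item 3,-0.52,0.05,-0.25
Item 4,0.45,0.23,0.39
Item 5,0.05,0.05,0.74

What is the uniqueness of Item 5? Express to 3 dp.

h² = 0.05² + 0.05² + 0.74² = 0.0025 + 0.0025 + 0.5476 = 0.5526
Uniqueness u² = 1 − h² = 1 − 0.5526 = 0.4474

0.447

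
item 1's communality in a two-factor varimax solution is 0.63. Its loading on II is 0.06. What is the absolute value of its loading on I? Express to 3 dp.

Under orthogonal rotation h² = Σλ², so λ_I² = h² − (0.0036) = 0.63 − 0.0036 = 0.6264.
|λ| = √0.6264 = 0.7915.

0.791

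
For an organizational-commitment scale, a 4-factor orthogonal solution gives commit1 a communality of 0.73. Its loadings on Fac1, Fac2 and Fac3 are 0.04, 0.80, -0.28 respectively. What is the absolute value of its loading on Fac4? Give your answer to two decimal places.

0.10

Under orthogonal rotation h² = Σλ², so λ_Fac4² = h² − (0.7200) = 0.73 − 0.7200 = 0.0100.
|λ| = √0.0100 = 0.1000.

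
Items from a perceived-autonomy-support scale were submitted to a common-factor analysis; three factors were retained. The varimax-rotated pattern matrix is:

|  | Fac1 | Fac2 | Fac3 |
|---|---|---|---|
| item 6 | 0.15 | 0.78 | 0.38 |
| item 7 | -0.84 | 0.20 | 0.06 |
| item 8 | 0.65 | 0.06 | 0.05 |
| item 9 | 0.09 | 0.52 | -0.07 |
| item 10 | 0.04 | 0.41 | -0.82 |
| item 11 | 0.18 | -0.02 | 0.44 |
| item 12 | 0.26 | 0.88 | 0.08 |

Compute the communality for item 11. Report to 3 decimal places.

h² = 0.18² + (-0.02)² + 0.44² = 0.0324 + 0.0004 + 0.1936 = 0.2264

0.226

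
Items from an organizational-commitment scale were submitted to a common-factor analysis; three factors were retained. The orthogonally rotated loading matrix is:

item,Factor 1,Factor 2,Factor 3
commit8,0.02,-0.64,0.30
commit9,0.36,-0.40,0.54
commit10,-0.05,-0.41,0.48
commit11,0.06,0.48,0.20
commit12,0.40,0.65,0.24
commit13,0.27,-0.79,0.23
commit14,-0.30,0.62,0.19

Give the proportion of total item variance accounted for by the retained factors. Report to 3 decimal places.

SS loadings by factor: 0.4590, 2.3991, 0.7986; total = 3.6567.
Total variance with 7 standardized items is 7, so the solution explains 3.6567/7 = 0.5224.

0.522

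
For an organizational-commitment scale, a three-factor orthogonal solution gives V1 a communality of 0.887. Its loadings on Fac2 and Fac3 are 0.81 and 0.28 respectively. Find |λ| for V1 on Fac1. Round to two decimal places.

Under orthogonal rotation h² = Σλ², so λ_Fac1² = h² − (0.7345) = 0.887 − 0.7345 = 0.1525.
|λ| = √0.1525 = 0.3905.

0.39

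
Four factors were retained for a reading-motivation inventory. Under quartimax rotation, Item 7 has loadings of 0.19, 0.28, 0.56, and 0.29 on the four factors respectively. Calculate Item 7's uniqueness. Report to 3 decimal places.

h² = 0.19² + 0.28² + 0.56² + 0.29² = 0.0361 + 0.0784 + 0.3136 + 0.0841 = 0.5122
Uniqueness u² = 1 − h² = 1 − 0.5122 = 0.4878

0.488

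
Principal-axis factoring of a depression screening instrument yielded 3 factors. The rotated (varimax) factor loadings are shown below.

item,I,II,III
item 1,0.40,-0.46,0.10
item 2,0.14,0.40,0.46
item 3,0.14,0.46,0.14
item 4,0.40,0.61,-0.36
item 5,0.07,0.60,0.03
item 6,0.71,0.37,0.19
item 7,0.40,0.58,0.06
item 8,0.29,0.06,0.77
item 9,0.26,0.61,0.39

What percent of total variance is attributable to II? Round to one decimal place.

SS loadings for II = (-0.46)² + 0.40² + 0.46² + 0.61² + 0.60² + 0.37² + 0.58² + 0.06² + 0.61² = 2.1643
With 9 standardized items, total variance = 9. Proportion = 2.1643/9 = 0.2405 → 24.05%.

24.0%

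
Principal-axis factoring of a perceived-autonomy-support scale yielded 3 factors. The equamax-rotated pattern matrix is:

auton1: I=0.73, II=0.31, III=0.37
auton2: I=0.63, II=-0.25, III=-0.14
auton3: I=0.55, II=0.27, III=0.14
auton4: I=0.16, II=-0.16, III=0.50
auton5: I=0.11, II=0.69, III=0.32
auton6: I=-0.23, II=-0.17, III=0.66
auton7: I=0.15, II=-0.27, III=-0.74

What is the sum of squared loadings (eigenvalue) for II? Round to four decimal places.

0.8350

SS loadings for II = 0.31² + (-0.25)² + 0.27² + (-0.16)² + 0.69² + (-0.17)² + (-0.27)² = 0.0961 + 0.0625 + 0.0729 + 0.0256 + 0.4761 + 0.0289 + 0.0729 = 0.8350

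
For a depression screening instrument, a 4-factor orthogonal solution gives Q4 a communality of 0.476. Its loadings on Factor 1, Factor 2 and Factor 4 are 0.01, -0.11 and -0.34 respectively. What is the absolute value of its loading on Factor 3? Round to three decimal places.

0.590

Under orthogonal rotation h² = Σλ², so λ_Factor 3² = h² − (0.1278) = 0.476 − 0.1278 = 0.3482.
|λ| = √0.3482 = 0.5901.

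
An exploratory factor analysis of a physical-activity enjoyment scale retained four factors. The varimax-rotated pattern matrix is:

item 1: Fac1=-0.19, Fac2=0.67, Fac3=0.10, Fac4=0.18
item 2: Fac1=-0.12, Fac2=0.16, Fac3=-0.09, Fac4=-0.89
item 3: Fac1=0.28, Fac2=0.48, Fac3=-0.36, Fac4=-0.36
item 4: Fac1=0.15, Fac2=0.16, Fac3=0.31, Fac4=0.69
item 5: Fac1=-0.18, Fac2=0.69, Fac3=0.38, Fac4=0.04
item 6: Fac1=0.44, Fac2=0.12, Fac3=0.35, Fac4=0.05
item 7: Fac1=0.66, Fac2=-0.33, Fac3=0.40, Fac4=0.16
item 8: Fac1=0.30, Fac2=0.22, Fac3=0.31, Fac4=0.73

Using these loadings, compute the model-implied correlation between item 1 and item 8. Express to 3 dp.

r̂ = Σ λ_i·λ_j across factors = (-0.19)(0.30) + (0.67)(0.22) + (0.10)(0.31) + (0.18)(0.73)
  = -0.0570 +0.1474 +0.0310 +0.1314 = 0.2528

0.253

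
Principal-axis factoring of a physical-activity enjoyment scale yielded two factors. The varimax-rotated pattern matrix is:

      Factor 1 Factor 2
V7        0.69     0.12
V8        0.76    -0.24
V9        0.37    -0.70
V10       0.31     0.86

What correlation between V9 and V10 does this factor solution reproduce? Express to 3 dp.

r̂ = Σ λ_i·λ_j across factors = (0.37)(0.31) + (-0.70)(0.86)
  = +0.1147 -0.6020 = -0.4873

-0.487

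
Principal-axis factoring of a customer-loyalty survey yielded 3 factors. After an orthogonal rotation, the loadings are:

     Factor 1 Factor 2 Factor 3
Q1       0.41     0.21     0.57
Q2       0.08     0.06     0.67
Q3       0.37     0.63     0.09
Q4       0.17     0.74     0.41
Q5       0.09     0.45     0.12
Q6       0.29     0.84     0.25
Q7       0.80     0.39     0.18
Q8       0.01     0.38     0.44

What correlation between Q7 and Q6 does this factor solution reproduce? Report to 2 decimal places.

0.60

r̂ = Σ λ_i·λ_j across factors = (0.80)(0.29) + (0.39)(0.84) + (0.18)(0.25)
  = +0.2320 +0.3276 +0.0450 = 0.6046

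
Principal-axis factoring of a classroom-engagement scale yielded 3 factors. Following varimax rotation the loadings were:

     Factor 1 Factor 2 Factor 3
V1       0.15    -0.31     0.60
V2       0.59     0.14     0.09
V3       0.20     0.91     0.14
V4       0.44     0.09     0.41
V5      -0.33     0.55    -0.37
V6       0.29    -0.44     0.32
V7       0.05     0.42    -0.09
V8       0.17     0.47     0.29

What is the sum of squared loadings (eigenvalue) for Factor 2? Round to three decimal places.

SS loadings for Factor 2 = (-0.31)² + 0.14² + 0.91² + 0.09² + 0.55² + (-0.44)² + 0.42² + 0.47² = 0.0961 + 0.0196 + 0.8281 + 0.0081 + 0.3025 + 0.1936 + 0.1764 + 0.2209 = 1.8453

1.845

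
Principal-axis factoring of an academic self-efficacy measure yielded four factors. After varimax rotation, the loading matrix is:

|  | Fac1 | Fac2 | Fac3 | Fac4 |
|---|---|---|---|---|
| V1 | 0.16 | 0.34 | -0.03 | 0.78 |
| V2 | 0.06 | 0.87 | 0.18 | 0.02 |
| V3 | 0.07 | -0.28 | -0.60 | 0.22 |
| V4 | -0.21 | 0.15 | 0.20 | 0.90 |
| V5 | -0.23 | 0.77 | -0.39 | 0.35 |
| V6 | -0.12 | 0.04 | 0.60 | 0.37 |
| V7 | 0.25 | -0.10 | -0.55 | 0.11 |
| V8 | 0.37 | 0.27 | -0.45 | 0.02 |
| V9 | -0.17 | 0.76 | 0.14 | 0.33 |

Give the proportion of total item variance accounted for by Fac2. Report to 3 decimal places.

SS loadings for Fac2 = 0.34² + 0.87² + (-0.28)² + 0.15² + 0.77² + 0.04² + (-0.10)² + 0.27² + 0.76² = 2.2284
Proportion of variance = 2.2284 / 9 = 0.2476.

0.248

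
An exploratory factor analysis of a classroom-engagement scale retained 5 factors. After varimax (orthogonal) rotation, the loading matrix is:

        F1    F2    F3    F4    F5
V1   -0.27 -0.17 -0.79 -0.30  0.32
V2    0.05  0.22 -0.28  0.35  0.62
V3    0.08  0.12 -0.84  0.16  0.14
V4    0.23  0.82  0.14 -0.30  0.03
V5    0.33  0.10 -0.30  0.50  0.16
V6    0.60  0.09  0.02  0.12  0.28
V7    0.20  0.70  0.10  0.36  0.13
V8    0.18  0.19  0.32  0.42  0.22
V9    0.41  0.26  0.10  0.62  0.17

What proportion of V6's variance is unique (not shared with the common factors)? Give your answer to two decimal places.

h² = 0.60² + 0.09² + 0.02² + 0.12² + 0.28² = 0.3600 + 0.0081 + 0.0004 + 0.0144 + 0.0784 = 0.4613
Uniqueness u² = 1 − h² = 1 − 0.4613 = 0.5387

0.54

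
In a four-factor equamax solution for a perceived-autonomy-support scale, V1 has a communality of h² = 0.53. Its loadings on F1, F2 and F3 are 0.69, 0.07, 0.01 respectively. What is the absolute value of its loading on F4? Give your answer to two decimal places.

0.22

Under orthogonal rotation h² = Σλ², so λ_F4² = h² − (0.4811) = 0.53 − 0.4811 = 0.0489.
|λ| = √0.0489 = 0.2211.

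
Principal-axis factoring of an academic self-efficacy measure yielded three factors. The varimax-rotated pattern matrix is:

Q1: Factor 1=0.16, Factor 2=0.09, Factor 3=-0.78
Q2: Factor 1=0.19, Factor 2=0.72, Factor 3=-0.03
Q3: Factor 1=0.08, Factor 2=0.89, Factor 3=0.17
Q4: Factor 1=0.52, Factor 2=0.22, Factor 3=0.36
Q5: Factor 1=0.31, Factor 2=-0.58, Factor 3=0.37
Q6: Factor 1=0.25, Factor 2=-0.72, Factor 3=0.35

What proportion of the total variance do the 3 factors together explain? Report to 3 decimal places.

SS loadings by factor: 0.4971, 2.2218, 1.0272; total = 3.7461.
Total variance with 6 standardized items is 6, so the solution explains 3.7461/6 = 0.6244.

0.624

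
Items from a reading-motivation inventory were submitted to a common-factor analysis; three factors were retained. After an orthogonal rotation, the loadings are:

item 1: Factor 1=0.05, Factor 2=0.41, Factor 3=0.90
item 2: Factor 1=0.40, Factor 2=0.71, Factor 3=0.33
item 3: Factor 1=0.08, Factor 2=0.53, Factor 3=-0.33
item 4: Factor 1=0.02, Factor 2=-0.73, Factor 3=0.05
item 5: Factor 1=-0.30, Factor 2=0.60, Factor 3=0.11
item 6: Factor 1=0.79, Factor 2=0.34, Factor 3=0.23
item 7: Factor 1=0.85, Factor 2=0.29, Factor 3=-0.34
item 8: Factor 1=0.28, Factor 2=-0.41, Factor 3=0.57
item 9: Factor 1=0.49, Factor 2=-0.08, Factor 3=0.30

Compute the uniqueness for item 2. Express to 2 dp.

h² = 0.40² + 0.71² + 0.33² = 0.1600 + 0.5041 + 0.1089 = 0.7730
Uniqueness u² = 1 − h² = 1 − 0.7730 = 0.2270

0.23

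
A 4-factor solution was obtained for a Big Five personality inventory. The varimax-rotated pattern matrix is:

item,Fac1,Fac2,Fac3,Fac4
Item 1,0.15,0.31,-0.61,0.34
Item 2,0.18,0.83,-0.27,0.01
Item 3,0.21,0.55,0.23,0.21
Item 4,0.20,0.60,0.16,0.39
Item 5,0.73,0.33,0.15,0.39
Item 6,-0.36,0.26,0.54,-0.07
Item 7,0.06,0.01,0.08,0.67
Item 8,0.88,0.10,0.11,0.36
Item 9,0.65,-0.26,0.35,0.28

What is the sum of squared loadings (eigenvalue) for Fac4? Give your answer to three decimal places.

SS loadings for Fac4 = 0.34² + 0.01² + 0.21² + 0.39² + 0.39² + (-0.07)² + 0.67² + 0.36² + 0.28² = 0.1156 + 0.0001 + 0.0441 + 0.1521 + 0.1521 + 0.0049 + 0.4489 + 0.1296 + 0.0784 = 1.1258

1.126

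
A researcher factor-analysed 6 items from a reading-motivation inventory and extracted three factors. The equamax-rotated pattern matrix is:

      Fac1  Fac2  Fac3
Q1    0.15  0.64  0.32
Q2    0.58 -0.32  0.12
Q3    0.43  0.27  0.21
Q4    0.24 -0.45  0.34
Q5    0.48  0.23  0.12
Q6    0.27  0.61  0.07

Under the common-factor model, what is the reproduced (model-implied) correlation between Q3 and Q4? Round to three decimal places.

r̂ = Σ λ_i·λ_j across factors = (0.43)(0.24) + (0.27)(-0.45) + (0.21)(0.34)
  = +0.1032 -0.1215 +0.0714 = 0.0531

0.053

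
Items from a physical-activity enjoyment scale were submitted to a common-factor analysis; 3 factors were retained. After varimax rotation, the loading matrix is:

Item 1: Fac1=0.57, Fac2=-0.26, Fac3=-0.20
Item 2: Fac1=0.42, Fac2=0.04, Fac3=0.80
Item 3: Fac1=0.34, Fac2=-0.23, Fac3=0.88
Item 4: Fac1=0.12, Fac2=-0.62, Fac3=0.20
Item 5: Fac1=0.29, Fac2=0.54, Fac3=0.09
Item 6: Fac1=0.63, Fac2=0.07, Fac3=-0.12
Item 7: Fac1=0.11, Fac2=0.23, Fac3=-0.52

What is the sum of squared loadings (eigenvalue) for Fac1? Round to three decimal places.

SS loadings for Fac1 = 0.57² + 0.42² + 0.34² + 0.12² + 0.29² + 0.63² + 0.11² = 0.3249 + 0.1764 + 0.1156 + 0.0144 + 0.0841 + 0.3969 + 0.0121 = 1.1244

1.124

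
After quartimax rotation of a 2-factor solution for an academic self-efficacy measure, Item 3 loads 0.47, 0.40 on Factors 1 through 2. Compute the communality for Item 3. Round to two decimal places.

h² = 0.47² + 0.40² = 0.2209 + 0.1600 = 0.3809

0.38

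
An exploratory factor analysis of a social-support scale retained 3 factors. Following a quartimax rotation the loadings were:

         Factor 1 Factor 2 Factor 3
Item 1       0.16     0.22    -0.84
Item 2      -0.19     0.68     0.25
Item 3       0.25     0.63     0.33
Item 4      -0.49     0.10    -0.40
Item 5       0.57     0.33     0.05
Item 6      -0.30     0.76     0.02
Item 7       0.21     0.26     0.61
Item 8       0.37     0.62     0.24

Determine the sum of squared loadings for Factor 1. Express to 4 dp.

SS loadings for Factor 1 = 0.16² + (-0.19)² + 0.25² + (-0.49)² + 0.57² + (-0.30)² + 0.21² + 0.37² = 0.0256 + 0.0361 + 0.0625 + 0.2401 + 0.3249 + 0.0900 + 0.0441 + 0.1369 = 0.9602

0.9602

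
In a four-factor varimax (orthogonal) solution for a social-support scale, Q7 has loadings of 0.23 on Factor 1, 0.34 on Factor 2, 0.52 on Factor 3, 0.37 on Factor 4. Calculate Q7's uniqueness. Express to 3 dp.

h² = 0.23² + 0.34² + 0.52² + 0.37² = 0.0529 + 0.1156 + 0.2704 + 0.1369 = 0.5758
Uniqueness u² = 1 − h² = 1 − 0.5758 = 0.4242

0.424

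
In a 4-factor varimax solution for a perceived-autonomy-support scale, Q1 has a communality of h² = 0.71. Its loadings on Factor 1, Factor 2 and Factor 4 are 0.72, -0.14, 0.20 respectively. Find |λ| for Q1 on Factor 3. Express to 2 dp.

0.36

Under orthogonal rotation h² = Σλ², so λ_Factor 3² = h² − (0.5780) = 0.71 − 0.5780 = 0.1320.
|λ| = √0.1320 = 0.3633.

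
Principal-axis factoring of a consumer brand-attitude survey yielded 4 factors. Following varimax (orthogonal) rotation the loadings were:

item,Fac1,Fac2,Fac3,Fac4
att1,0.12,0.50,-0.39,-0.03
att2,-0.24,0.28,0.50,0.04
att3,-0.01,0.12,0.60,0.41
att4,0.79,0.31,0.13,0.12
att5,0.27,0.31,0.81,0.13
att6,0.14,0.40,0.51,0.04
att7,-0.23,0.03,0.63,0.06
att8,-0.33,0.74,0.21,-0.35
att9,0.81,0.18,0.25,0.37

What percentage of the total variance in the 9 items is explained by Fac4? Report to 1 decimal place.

SS loadings for Fac4 = (-0.03)² + 0.04² + 0.41² + 0.12² + 0.13² + 0.04² + 0.06² + (-0.35)² + 0.37² = 0.4665
With 9 standardized items, total variance = 9. Proportion = 0.4665/9 = 0.0518 → 5.18%.

5.2%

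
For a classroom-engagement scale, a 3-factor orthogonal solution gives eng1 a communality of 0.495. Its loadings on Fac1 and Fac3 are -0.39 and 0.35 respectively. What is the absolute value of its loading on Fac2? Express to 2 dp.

0.47

Under orthogonal rotation h² = Σλ², so λ_Fac2² = h² − (0.2746) = 0.495 − 0.2746 = 0.2204.
|λ| = √0.2204 = 0.4695.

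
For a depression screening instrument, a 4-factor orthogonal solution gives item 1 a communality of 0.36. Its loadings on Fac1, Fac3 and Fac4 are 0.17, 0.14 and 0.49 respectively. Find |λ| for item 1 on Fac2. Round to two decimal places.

Under orthogonal rotation h² = Σλ², so λ_Fac2² = h² − (0.2886) = 0.36 − 0.2886 = 0.0714.
|λ| = √0.0714 = 0.2672.

0.27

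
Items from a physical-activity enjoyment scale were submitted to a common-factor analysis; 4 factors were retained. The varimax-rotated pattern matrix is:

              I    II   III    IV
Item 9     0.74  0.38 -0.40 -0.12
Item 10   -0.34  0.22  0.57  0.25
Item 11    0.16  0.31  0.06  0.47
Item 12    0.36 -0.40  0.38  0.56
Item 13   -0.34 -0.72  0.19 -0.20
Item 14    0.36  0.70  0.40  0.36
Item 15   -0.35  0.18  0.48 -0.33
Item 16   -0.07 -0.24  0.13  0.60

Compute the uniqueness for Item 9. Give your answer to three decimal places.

0.134

h² = 0.74² + 0.38² + (-0.40)² + (-0.12)² = 0.5476 + 0.1444 + 0.1600 + 0.0144 = 0.8664
Uniqueness u² = 1 − h² = 1 − 0.8664 = 0.1336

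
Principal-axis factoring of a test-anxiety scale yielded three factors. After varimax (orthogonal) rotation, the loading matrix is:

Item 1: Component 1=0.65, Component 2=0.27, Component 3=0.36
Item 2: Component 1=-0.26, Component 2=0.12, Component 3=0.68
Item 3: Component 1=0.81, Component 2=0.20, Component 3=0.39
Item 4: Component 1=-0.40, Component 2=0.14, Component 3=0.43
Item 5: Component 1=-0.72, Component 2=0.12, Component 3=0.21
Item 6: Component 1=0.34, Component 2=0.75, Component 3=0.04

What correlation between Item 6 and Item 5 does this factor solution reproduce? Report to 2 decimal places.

-0.15

r̂ = Σ λ_i·λ_j across factors = (0.34)(-0.72) + (0.75)(0.12) + (0.04)(0.21)
  = -0.2448 +0.0900 +0.0084 = -0.1464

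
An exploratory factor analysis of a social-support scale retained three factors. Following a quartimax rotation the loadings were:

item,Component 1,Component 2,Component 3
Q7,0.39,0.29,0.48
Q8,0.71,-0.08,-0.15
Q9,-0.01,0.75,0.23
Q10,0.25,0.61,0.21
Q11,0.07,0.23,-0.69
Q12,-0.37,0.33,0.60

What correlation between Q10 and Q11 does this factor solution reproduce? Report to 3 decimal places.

r̂ = Σ λ_i·λ_j across factors = (0.25)(0.07) + (0.61)(0.23) + (0.21)(-0.69)
  = +0.0175 +0.1403 -0.1449 = 0.0129

0.013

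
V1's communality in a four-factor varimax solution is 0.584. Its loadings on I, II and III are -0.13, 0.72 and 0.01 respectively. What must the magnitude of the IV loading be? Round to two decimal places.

0.22

Under orthogonal rotation h² = Σλ², so λ_IV² = h² − (0.5354) = 0.584 − 0.5354 = 0.0486.
|λ| = √0.0486 = 0.2205.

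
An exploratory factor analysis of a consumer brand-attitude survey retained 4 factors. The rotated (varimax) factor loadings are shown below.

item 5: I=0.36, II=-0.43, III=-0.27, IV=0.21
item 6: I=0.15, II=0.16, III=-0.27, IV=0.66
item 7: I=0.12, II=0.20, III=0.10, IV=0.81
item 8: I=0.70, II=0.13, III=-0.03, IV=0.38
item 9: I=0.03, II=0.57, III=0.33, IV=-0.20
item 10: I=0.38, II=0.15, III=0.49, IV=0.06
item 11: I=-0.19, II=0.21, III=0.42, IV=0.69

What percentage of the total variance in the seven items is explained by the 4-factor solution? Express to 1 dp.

SS loadings by factor: 0.8379, 0.6589, 0.6821, 1.7999; total = 3.9788.
Total variance with 7 standardized items is 7, so the solution explains 3.9788/7 = 0.5684 = 56.84%.

56.8%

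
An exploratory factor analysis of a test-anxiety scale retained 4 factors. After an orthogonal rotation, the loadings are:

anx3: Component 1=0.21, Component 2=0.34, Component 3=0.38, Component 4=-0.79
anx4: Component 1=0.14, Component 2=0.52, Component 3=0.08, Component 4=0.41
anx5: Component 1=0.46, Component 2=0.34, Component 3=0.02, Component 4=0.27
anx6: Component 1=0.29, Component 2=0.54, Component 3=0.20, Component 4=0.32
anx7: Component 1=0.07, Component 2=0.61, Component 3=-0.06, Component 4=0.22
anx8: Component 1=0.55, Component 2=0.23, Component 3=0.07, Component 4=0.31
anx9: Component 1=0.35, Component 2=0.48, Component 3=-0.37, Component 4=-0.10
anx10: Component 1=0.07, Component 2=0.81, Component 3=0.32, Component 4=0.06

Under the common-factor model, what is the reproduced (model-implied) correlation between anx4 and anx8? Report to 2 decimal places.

r̂ = Σ λ_i·λ_j across factors = (0.14)(0.55) + (0.52)(0.23) + (0.08)(0.07) + (0.41)(0.31)
  = +0.0770 +0.1196 +0.0056 +0.1271 = 0.3293

0.33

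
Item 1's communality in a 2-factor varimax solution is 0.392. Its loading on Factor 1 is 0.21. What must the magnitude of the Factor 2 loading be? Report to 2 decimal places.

0.59

Under orthogonal rotation h² = Σλ², so λ_Factor 2² = h² − (0.0441) = 0.392 − 0.0441 = 0.3479.
|λ| = √0.3479 = 0.5898.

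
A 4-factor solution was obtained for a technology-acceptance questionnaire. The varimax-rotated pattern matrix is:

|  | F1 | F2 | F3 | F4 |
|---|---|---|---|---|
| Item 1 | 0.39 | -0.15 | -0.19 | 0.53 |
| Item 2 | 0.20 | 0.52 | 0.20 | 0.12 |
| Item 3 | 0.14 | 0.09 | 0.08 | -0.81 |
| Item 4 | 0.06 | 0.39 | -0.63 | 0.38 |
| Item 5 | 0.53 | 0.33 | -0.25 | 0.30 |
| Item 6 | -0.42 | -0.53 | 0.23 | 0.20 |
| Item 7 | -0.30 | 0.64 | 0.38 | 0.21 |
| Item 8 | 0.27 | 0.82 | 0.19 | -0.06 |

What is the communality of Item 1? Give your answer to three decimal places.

0.492

h² = 0.39² + (-0.15)² + (-0.19)² + 0.53² = 0.1521 + 0.0225 + 0.0361 + 0.2809 = 0.4916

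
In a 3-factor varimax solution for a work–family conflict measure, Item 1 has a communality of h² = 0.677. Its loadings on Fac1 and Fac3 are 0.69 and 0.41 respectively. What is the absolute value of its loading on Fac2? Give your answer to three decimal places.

0.181

Under orthogonal rotation h² = Σλ², so λ_Fac2² = h² − (0.6442) = 0.677 − 0.6442 = 0.0328.
|λ| = √0.0328 = 0.1811.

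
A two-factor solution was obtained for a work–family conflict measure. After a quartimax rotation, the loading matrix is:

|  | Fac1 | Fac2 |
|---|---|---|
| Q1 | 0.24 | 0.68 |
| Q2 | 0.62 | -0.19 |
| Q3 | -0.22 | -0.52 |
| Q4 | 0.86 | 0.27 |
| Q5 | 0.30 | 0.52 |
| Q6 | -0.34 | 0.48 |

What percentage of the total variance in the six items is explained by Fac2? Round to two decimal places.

SS loadings for Fac2 = 0.68² + (-0.19)² + (-0.52)² + 0.27² + 0.52² + 0.48² = 1.3426
With 6 standardized items, total variance = 6. Proportion = 1.3426/6 = 0.2238 → 22.38%.

22.38%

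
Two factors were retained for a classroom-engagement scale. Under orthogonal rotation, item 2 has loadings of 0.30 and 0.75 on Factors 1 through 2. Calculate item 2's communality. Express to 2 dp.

h² = 0.30² + 0.75² = 0.0900 + 0.5625 = 0.6525

0.65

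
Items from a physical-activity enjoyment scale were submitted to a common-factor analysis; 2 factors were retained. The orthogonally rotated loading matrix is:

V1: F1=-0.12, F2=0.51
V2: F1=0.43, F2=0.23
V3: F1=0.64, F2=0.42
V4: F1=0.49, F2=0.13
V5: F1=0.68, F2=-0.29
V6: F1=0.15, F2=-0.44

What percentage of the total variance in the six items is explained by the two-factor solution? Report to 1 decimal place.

SS loadings by factor: 1.3339, 0.7840; total = 2.1179.
Total variance with 6 standardized items is 6, so the solution explains 2.1179/6 = 0.3530 = 35.30%.

35.3%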